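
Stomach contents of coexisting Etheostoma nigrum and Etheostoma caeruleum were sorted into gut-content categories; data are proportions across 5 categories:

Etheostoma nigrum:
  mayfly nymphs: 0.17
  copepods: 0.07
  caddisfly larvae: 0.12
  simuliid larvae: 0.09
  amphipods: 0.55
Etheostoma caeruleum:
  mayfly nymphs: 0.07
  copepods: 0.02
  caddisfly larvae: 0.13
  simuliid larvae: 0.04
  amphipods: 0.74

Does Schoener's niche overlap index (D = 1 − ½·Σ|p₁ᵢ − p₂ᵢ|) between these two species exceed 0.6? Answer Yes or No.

Yes

Σ|p₁ᵢ − p₂ᵢ| = 0.10 + 0.05 + 0.01 + 0.05 + 0.19 = 0.40
D = 1 − ½ × 0.40 = 1 − 0.200 = 0.8000
D = 0.8000 > 0.6 → Yes.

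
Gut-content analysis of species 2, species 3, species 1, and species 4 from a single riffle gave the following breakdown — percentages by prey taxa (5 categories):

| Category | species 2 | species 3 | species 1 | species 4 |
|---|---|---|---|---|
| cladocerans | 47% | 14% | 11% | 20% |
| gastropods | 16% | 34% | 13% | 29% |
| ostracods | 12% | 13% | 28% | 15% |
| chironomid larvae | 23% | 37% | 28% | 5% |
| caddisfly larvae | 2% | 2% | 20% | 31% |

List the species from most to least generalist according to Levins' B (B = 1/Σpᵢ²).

Convert percentages to proportions (divide by 100).
Σp_2ᵢ² = 0.47² + 0.16² + 0.12² + 0.23² + 0.02² = 0.2209 + 0.0256 + 0.0144 + 0.0529 + 0.0004 = 0.3142
B_2 = 1 / 0.3142 = 3.1827
Σp_3ᵢ² = 0.14² + 0.34² + 0.13² + 0.37² + 0.02² = 0.0196 + 0.1156 + 0.0169 + 0.1369 + 0.0004 = 0.2894
B_3 = 1 / 0.2894 = 3.4554
Σp_1ᵢ² = 0.11² + 0.13² + 0.28² + 0.28² + 0.20² = 0.0121 + 0.0169 + 0.0784 + 0.0784 + 0.0400 = 0.2258
B_1 = 1 / 0.2258 = 4.4287
Σp_4ᵢ² = 0.20² + 0.29² + 0.15² + 0.05² + 0.31² = 0.0400 + 0.0841 + 0.0225 + 0.0025 + 0.0961 = 0.2452
B_4 = 1 / 0.2452 = 4.0783
Ranking by B (broadest → narrowest): species 1 (4.43) > species 4 (4.08) > species 3 (3.46) > species 2 (3.18)

species 1 > species 4 > species 3 > species 2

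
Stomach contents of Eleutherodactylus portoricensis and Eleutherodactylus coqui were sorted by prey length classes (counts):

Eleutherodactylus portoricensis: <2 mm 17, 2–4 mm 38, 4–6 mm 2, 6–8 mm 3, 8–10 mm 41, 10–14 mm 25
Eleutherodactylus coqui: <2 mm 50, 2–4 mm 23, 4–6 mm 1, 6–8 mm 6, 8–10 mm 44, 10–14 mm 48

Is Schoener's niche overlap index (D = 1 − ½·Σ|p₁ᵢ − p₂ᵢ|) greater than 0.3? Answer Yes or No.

Yes

Proportions for Eleutherodactylus portoricensis (n=126): 17/126=0.1349, 38/126=0.3016, 2/126=0.0159, 3/126=0.0238, 41/126=0.3254, 25/126=0.1984
Proportions for Eleutherodactylus coqui (n=172): 50/172=0.2907, 23/172=0.1337, 1/172=0.0058, 6/172=0.0349, 44/172=0.2558, 48/172=0.2791
Σ|p₁ᵢ − p₂ᵢ| = 0.1558 + 0.1679 + 0.0101 + 0.0111 + 0.0696 + 0.0807 = 0.4952
D = 1 − ½ × 0.4952 = 1 − 0.24760 = 0.75240
D = 0.75240 > 0.3 → Yes.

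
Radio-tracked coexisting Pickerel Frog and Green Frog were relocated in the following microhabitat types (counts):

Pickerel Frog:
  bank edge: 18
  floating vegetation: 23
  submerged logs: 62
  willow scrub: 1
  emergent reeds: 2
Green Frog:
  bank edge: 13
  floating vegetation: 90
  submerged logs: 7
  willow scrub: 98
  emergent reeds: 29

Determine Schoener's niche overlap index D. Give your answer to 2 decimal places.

Proportions for Pickerel Frog (n=106): 18/106=0.1698, 23/106=0.2170, 62/106=0.5849, 1/106=0.0094, 2/106=0.0189
Proportions for Green Frog (n=237): 13/237=0.0549, 90/237=0.3797, 7/237=0.0295, 98/237=0.4135, 29/237=0.1224
Σ|p₁ᵢ − p₂ᵢ| = 0.1149 + 0.1627 + 0.5554 + 0.4041 + 0.1035 = 1.3406
D = 1 − ½ × 1.3406 = 1 − 0.67030 = 0.32970

0.33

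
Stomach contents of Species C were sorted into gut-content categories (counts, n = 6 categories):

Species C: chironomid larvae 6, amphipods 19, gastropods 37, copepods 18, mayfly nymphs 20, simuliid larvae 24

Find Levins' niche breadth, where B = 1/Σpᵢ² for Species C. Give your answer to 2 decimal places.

Proportions for Species C (n=124): 6/124=0.0484, 19/124=0.1532, 37/124=0.2984, 18/124=0.1452, 20/124=0.1613, 24/124=0.1935
Σpᵢ² = 0.0484² + 0.1532² + 0.2984² + 0.1452² + 0.1613² + 0.1935² = 0.002343 + 0.023470 + 0.089043 + 0.021083 + 0.026018 + 0.037442 = 0.199399
B = 1 / 0.199399 = 5.0151

5.02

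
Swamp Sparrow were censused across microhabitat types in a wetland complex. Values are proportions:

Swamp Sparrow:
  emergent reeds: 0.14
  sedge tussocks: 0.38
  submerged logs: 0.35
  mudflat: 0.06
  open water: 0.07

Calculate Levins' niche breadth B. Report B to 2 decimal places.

3.39

Σpᵢ² = 0.14² + 0.38² + 0.35² + 0.06² + 0.07² = 0.0196 + 0.1444 + 0.1225 + 0.0036 + 0.0049 = 0.2950
B = 1 / 0.2950 = 3.3898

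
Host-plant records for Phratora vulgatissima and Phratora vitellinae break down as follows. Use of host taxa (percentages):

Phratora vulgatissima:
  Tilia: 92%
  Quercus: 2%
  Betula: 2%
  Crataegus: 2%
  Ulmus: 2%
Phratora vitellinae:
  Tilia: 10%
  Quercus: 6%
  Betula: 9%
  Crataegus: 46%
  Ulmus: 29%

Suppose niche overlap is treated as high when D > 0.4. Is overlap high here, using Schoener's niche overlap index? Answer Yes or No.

No

Convert percentages to proportions (divide by 100).
Σ|p₁ᵢ − p₂ᵢ| = 0.82 + 0.04 + 0.07 + 0.44 + 0.27 = 1.64
D = 1 − ½ × 1.64 = 1 − 0.820 = 0.1800
D = 0.1800 < 0.4 → No.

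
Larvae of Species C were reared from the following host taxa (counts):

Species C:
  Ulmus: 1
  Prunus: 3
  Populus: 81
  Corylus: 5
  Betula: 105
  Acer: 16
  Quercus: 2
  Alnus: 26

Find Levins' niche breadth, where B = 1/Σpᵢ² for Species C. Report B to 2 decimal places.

3.08

Proportions for Species C (n=239): 1/239=0.0042, 3/239=0.0126, 81/239=0.3389, 5/239=0.0209, 105/239=0.4393, 16/239=0.0669, 2/239=0.0084, 26/239=0.1088
Σpᵢ² = 0.0042² + 0.0126² + 0.3389² + 0.0209² + 0.4393² + 0.0669² + 0.0084² + 0.1088² = 0.000018 + 0.000159 + 0.114853 + 0.000437 + 0.192984 + 0.004476 + 0.000071 + 0.011837 = 0.324835
B = 1 / 0.324835 = 3.0785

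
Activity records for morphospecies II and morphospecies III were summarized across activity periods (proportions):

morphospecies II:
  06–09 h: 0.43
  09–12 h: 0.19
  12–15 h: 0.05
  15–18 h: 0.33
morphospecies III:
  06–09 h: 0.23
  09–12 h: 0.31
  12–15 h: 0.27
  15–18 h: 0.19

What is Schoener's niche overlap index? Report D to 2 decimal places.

0.66

Σ|p₁ᵢ − p₂ᵢ| = 0.20 + 0.12 + 0.22 + 0.14 = 0.68
D = 1 − ½ × 0.68 = 1 − 0.340 = 0.6600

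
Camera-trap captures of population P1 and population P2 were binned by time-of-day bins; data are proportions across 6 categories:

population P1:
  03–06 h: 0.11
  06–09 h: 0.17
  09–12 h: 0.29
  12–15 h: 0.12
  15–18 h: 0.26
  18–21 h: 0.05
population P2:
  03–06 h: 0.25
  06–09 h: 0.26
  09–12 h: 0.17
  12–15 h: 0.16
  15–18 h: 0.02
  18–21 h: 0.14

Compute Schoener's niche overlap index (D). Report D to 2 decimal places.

Σ|p₁ᵢ − p₂ᵢ| = 0.14 + 0.09 + 0.12 + 0.04 + 0.24 + 0.09 = 0.72
D = 1 − ½ × 0.72 = 1 − 0.360 = 0.6400

0.64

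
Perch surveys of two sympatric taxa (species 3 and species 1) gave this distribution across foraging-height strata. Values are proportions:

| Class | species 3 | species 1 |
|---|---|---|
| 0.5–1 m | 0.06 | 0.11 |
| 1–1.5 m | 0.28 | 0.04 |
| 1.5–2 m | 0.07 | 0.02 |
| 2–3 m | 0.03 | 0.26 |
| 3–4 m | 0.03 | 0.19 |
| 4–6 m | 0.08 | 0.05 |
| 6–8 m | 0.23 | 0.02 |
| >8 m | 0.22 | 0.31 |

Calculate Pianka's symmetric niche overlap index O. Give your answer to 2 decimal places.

Σ p₁ᵢp₂ᵢ = 0.0066 + 0.0112 + 0.0014 + 0.0078 + 0.0057 + 0.0040 + 0.0046 + 0.0682 = 0.1095
Σp_1ᵢ² = 0.06² + 0.28² + 0.07² + 0.03² + 0.03² + 0.08² + 0.23² + 0.22² = 0.0036 + 0.0784 + 0.0049 + 0.0009 + 0.0009 + 0.0064 + 0.0529 + 0.0484 = 0.1964
Σp_2ᵢ² = 0.11² + 0.04² + 0.02² + 0.26² + 0.19² + 0.05² + 0.02² + 0.31² = 0.0121 + 0.0016 + 0.0004 + 0.0676 + 0.0361 + 0.0025 + 0.0004 + 0.0961 = 0.2168
O = 0.1095 / √(0.1964 × 0.2168) = 0.1095 / 0.20635 = 0.5307

0.53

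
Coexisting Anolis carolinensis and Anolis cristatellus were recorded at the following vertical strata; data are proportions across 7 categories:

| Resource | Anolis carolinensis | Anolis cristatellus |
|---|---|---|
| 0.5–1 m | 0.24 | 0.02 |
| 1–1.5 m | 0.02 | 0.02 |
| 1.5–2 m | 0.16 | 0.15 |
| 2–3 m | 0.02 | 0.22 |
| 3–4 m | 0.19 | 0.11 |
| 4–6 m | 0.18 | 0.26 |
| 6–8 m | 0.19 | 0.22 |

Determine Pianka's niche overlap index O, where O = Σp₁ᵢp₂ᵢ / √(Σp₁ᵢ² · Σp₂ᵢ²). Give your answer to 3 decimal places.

Σ p₁ᵢp₂ᵢ = 0.0048 + 0.0004 + 0.0240 + 0.0044 + 0.0209 + 0.0468 + 0.0418 = 0.1431
Σp_1ᵢ² = 0.24² + 0.02² + 0.16² + 0.02² + 0.19² + 0.18² + 0.19² = 0.0576 + 0.0004 + 0.0256 + 0.0004 + 0.0361 + 0.0324 + 0.0361 = 0.1886
Σp_2ᵢ² = 0.02² + 0.02² + 0.15² + 0.22² + 0.11² + 0.26² + 0.22² = 0.0004 + 0.0004 + 0.0225 + 0.0484 + 0.0121 + 0.0676 + 0.0484 = 0.1998
O = 0.1431 / √(0.1886 × 0.1998) = 0.1431 / 0.194119 = 0.73718

0.737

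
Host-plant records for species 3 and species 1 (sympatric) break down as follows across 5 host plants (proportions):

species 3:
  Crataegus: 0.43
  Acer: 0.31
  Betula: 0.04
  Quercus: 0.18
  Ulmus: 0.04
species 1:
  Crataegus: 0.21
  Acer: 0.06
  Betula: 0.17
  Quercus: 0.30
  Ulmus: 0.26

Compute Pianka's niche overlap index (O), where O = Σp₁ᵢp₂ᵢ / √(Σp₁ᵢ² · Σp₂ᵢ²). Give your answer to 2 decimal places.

Σ p₁ᵢp₂ᵢ = 0.0903 + 0.0186 + 0.0068 + 0.0540 + 0.0104 = 0.1801
Σp_1ᵢ² = 0.43² + 0.31² + 0.04² + 0.18² + 0.04² = 0.1849 + 0.0961 + 0.0016 + 0.0324 + 0.0016 = 0.3166
Σp_2ᵢ² = 0.21² + 0.06² + 0.17² + 0.30² + 0.26² = 0.0441 + 0.0036 + 0.0289 + 0.0900 + 0.0676 = 0.2342
O = 0.1801 / √(0.3166 × 0.2342) = 0.1801 / 0.27230 = 0.6614

0.66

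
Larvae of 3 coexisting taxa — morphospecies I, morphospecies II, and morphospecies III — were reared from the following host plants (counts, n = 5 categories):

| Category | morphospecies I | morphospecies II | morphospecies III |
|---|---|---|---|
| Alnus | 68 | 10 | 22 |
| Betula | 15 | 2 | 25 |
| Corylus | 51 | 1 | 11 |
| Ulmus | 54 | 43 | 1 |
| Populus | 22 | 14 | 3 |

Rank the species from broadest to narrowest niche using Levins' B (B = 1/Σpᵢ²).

morphospecies I > morphospecies III > morphospecies II

Proportions for morphospecies I (n=210): 68/210=0.3238, 15/210=0.0714, 51/210=0.2429, 54/210=0.2571, 22/210=0.1048
Proportions for morphospecies II (n=70): 10/70=0.1429, 2/70=0.0286, 1/70=0.0143, 43/70=0.6143, 14/70=0.2000
Proportions for morphospecies III (n=62): 22/62=0.3548, 25/62=0.4032, 11/62=0.1774, 1/62=0.0161, 3/62=0.0484
Σp_Iᵢ² = 0.3238² + 0.0714² + 0.2429² + 0.2571² + 0.1048² = 0.104846 + 0.005098 + 0.059000 + 0.066100 + 0.010983 = 0.246027
B_I = 1 / 0.246027 = 4.0646
Σp_IIᵢ² = 0.1429² + 0.0286² + 0.0143² + 0.6143² + 0.2000² = 0.020420 + 0.000818 + 0.000204 + 0.377364 + 0.040000 = 0.438806
B_II = 1 / 0.438806 = 2.2789
Σp_IIIᵢ² = 0.3548² + 0.4032² + 0.1774² + 0.0161² + 0.0484² = 0.125883 + 0.162570 + 0.031471 + 0.000259 + 0.002343 = 0.322526
B_III = 1 / 0.322526 = 3.1005
Ranking by B (broadest → narrowest): morphospecies I (4.06) > morphospecies III (3.10) > morphospecies II (2.28)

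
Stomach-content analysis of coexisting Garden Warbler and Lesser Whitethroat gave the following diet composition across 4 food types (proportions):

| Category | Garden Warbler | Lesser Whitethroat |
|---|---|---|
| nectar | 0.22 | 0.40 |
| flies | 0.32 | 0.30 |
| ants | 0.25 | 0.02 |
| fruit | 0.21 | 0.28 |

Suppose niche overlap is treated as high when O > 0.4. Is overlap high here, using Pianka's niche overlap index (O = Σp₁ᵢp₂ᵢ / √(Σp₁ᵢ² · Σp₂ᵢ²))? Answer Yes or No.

Yes

Σ p₁ᵢp₂ᵢ = 0.0880 + 0.0960 + 0.0050 + 0.0588 = 0.2478
Σp_1ᵢ² = 0.22² + 0.32² + 0.25² + 0.21² = 0.0484 + 0.1024 + 0.0625 + 0.0441 = 0.2574
Σp_2ᵢ² = 0.40² + 0.30² + 0.02² + 0.28² = 0.1600 + 0.0900 + 0.0004 + 0.0784 = 0.3288
O = 0.2478 / √(0.2574 × 0.3288) = 0.2478 / 0.29092 = 0.8518
O = 0.8518 > 0.4 → Yes.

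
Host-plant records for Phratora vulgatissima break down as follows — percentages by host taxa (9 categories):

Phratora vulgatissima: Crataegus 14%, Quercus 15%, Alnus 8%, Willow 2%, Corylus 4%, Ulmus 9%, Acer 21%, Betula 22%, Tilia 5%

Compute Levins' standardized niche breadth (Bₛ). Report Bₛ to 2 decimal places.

Convert percentages to proportions (divide by 100).
Σpᵢ² = 0.14² + 0.15² + 0.08² + 0.02² + 0.04² + 0.09² + 0.21² + 0.22² + 0.05² = 0.0196 + 0.0225 + 0.0064 + 0.0004 + 0.0016 + 0.0081 + 0.0441 + 0.0484 + 0.0025 = 0.1536
B = 1 / 0.1536 = 6.5104
Bₛ = (B − 1)/(n − 1) = (6.5104 − 1)/(9 − 1) = 5.5104/8 = 0.6888

0.69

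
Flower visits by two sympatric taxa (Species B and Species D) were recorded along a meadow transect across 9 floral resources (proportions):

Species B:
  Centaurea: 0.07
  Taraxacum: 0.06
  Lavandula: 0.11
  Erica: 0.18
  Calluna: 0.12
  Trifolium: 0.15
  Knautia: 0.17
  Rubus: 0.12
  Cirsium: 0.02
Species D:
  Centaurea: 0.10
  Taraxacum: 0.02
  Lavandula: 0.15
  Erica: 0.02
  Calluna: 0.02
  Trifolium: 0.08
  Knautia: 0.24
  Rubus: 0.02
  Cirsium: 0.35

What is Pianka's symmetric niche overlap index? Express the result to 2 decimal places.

0.54

Σ p₁ᵢp₂ᵢ = 0.0070 + 0.0012 + 0.0165 + 0.0036 + 0.0024 + 0.0120 + 0.0408 + 0.0024 + 0.0070 = 0.0929
Σp_1ᵢ² = 0.07² + 0.06² + 0.11² + 0.18² + 0.12² + 0.15² + 0.17² + 0.12² + 0.02² = 0.0049 + 0.0036 + 0.0121 + 0.0324 + 0.0144 + 0.0225 + 0.0289 + 0.0144 + 0.0004 = 0.1336
Σp_2ᵢ² = 0.10² + 0.02² + 0.15² + 0.02² + 0.02² + 0.08² + 0.24² + 0.02² + 0.35² = 0.0100 + 0.0004 + 0.0225 + 0.0004 + 0.0004 + 0.0064 + 0.0576 + 0.0004 + 0.1225 = 0.2206
O = 0.0929 / √(0.1336 × 0.2206) = 0.0929 / 0.17167 = 0.5412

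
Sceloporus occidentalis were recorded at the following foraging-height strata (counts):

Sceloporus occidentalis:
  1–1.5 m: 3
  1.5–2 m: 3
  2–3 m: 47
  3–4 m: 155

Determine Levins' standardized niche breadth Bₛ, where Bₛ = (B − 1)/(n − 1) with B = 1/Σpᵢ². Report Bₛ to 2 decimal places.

Proportions for Sceloporus occidentalis (n=208): 3/208=0.0144, 3/208=0.0144, 47/208=0.2260, 155/208=0.7452
Σpᵢ² = 0.0144² + 0.0144² + 0.2260² + 0.7452² = 0.000207 + 0.000207 + 0.051076 + 0.555323 = 0.606813
B = 1 / 0.606813 = 1.6480
Bₛ = (B − 1)/(n − 1) = (1.6480 − 1)/(4 − 1) = 0.6480/3 = 0.2160

0.22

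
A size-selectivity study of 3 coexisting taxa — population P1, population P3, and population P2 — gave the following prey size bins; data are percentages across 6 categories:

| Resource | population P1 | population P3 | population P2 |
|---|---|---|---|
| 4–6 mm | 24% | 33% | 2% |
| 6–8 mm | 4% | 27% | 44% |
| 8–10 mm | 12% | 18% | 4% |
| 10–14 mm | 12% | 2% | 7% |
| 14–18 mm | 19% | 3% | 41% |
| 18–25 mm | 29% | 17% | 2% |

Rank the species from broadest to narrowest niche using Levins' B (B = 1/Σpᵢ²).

population P1 > population P3 > population P2

Convert percentages to proportions (divide by 100).
Σp_P1ᵢ² = 0.24² + 0.04² + 0.12² + 0.12² + 0.19² + 0.29² = 0.0576 + 0.0016 + 0.0144 + 0.0144 + 0.0361 + 0.0841 = 0.2082
B_P1 = 1 / 0.2082 = 4.8031
Σp_P3ᵢ² = 0.33² + 0.27² + 0.18² + 0.02² + 0.03² + 0.17² = 0.1089 + 0.0729 + 0.0324 + 0.0004 + 0.0009 + 0.0289 = 0.2444
B_P3 = 1 / 0.2444 = 4.0917
Σp_P2ᵢ² = 0.02² + 0.44² + 0.04² + 0.07² + 0.41² + 0.02² = 0.0004 + 0.1936 + 0.0016 + 0.0049 + 0.1681 + 0.0004 = 0.3690
B_P2 = 1 / 0.3690 = 2.7100
Ranking by B (broadest → narrowest): population P1 (4.80) > population P3 (4.09) > population P2 (2.71)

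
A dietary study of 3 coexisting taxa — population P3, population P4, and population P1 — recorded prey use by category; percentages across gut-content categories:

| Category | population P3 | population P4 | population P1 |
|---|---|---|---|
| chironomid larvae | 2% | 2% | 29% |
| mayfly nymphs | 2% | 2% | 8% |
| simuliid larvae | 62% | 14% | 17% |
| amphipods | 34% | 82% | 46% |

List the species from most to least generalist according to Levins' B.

Convert percentages to proportions (divide by 100).
Σp_P3ᵢ² = 0.02² + 0.02² + 0.62² + 0.34² = 0.0004 + 0.0004 + 0.3844 + 0.1156 = 0.5008
B_P3 = 1 / 0.5008 = 1.9968
Σp_P4ᵢ² = 0.02² + 0.02² + 0.14² + 0.82² = 0.0004 + 0.0004 + 0.0196 + 0.6724 = 0.6928
B_P4 = 1 / 0.6928 = 1.4434
Σp_P1ᵢ² = 0.29² + 0.08² + 0.17² + 0.46² = 0.0841 + 0.0064 + 0.0289 + 0.2116 = 0.3310
B_P1 = 1 / 0.3310 = 3.0211
Ranking by B (broadest → narrowest): population P1 (3.02) > population P3 (2.00) > population P4 (1.44)

population P1 > population P3 > population P4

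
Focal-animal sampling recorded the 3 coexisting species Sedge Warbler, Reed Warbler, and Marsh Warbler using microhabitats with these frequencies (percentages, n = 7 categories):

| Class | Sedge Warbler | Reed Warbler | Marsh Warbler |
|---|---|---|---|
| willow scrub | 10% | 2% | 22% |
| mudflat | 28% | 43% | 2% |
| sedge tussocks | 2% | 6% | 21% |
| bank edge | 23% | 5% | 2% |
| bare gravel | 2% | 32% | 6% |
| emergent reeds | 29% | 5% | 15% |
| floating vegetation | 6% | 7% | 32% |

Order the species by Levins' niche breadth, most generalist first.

Convert percentages to proportions (divide by 100).
Σp_Sedgᵢ² = 0.10² + 0.28² + 0.02² + 0.23² + 0.02² + 0.29² + 0.06² = 0.0100 + 0.0784 + 0.0004 + 0.0529 + 0.0004 + 0.0841 + 0.0036 = 0.2298
B_Sedg = 1 / 0.2298 = 4.3516
Σp_Reedᵢ² = 0.02² + 0.43² + 0.06² + 0.05² + 0.32² + 0.05² + 0.07² = 0.0004 + 0.1849 + 0.0036 + 0.0025 + 0.1024 + 0.0025 + 0.0049 = 0.3012
B_Reed = 1 / 0.3012 = 3.3201
Σp_Marsᵢ² = 0.22² + 0.02² + 0.21² + 0.02² + 0.06² + 0.15² + 0.32² = 0.0484 + 0.0004 + 0.0441 + 0.0004 + 0.0036 + 0.0225 + 0.1024 = 0.2218
B_Mars = 1 / 0.2218 = 4.5086
Ranking by B (broadest → narrowest): Marsh Warbler (4.51) > Sedge Warbler (4.35) > Reed Warbler (3.32)

Marsh Warbler > Sedge Warbler > Reed Warbler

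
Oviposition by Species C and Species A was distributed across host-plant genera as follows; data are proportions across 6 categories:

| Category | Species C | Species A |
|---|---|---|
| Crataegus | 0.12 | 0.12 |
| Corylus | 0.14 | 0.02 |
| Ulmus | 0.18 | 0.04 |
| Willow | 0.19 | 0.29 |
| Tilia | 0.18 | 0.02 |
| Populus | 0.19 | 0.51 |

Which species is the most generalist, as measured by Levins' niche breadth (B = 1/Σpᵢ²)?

Species C

Σp_Cᵢ² = 0.12² + 0.14² + 0.18² + 0.19² + 0.18² + 0.19² = 0.0144 + 0.0196 + 0.0324 + 0.0361 + 0.0324 + 0.0361 = 0.1710
B_C = 1 / 0.1710 = 5.8480
Σp_Aᵢ² = 0.12² + 0.02² + 0.04² + 0.29² + 0.02² + 0.51² = 0.0144 + 0.0004 + 0.0016 + 0.0841 + 0.0004 + 0.2601 = 0.3610
B_A = 1 / 0.3610 = 2.7701
Highest B → broadest niche (most generalist): Species C (B = 5.85).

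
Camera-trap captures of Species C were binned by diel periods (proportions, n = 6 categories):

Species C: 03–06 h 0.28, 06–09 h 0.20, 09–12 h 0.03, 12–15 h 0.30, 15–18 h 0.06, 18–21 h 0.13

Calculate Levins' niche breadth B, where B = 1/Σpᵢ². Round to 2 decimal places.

Σpᵢ² = 0.28² + 0.20² + 0.03² + 0.30² + 0.06² + 0.13² = 0.0784 + 0.0400 + 0.0009 + 0.0900 + 0.0036 + 0.0169 = 0.2298
B = 1 / 0.2298 = 4.3516

4.35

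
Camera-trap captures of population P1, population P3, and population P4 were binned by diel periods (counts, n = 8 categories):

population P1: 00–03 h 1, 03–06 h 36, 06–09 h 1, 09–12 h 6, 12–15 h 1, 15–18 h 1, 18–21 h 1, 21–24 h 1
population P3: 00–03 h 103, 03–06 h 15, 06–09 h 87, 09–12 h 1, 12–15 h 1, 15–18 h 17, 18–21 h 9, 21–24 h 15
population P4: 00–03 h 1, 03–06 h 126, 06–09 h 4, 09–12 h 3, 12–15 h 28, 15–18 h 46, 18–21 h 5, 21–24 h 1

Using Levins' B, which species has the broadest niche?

Proportions for population P1 (n=48): 1/48=0.0208, 36/48=0.7500, 1/48=0.0208, 6/48=0.1250, 1/48=0.0208, 1/48=0.0208, 1/48=0.0208, 1/48=0.0208
Proportions for population P3 (n=248): 103/248=0.4153, 15/248=0.0605, 87/248=0.3508, 1/248=0.0040, 1/248=0.0040, 17/248=0.0685, 9/248=0.0363, 15/248=0.0605
Proportions for population P4 (n=214): 1/214=0.0047, 126/214=0.5888, 4/214=0.0187, 3/214=0.0140, 28/214=0.1308, 46/214=0.2150, 5/214=0.0234, 1/214=0.0047
Σp_P1ᵢ² = 0.0208² + 0.7500² + 0.0208² + 0.1250² + 0.0208² + 0.0208² + 0.0208² + 0.0208² = 0.000433 + 0.562500 + 0.000433 + 0.015625 + 0.000433 + 0.000433 + 0.000433 + 0.000433 = 0.580723
B_P1 = 1 / 0.580723 = 1.7220
Σp_P3ᵢ² = 0.4153² + 0.0605² + 0.3508² + 0.0040² + 0.0040² + 0.0685² + 0.0363² + 0.0605² = 0.172474 + 0.003660 + 0.123061 + 0.000016 + 0.000016 + 0.004692 + 0.001318 + 0.003660 = 0.308897
B_P3 = 1 / 0.308897 = 3.2373
Σp_P4ᵢ² = 0.0047² + 0.5888² + 0.0187² + 0.0140² + 0.1308² + 0.2150² + 0.0234² + 0.0047² = 0.000022 + 0.346685 + 0.000350 + 0.000196 + 0.017109 + 0.046225 + 0.000548 + 0.000022 = 0.411157
B_P4 = 1 / 0.411157 = 2.4322
Highest B → broadest niche (most generalist): population P3 (B = 3.24).

population P3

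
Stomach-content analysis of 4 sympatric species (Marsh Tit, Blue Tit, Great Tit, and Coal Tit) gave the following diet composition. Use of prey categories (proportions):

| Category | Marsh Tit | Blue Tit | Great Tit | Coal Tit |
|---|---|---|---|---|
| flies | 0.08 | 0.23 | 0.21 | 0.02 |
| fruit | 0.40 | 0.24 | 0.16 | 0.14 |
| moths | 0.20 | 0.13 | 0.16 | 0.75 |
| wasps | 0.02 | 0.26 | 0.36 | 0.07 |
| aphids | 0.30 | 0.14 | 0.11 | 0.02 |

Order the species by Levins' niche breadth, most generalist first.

Blue Tit > Great Tit > Marsh Tit > Coal Tit

Σp_Marsᵢ² = 0.08² + 0.40² + 0.20² + 0.02² + 0.30² = 0.0064 + 0.1600 + 0.0400 + 0.0004 + 0.0900 = 0.2968
B_Mars = 1 / 0.2968 = 3.3693
Σp_Blueᵢ² = 0.23² + 0.24² + 0.13² + 0.26² + 0.14² = 0.0529 + 0.0576 + 0.0169 + 0.0676 + 0.0196 = 0.2146
B_Blue = 1 / 0.2146 = 4.6598
Σp_Greaᵢ² = 0.21² + 0.16² + 0.16² + 0.36² + 0.11² = 0.0441 + 0.0256 + 0.0256 + 0.1296 + 0.0121 = 0.2370
B_Grea = 1 / 0.2370 = 4.2194
Σp_Coalᵢ² = 0.02² + 0.14² + 0.75² + 0.07² + 0.02² = 0.0004 + 0.0196 + 0.5625 + 0.0049 + 0.0004 = 0.5878
B_Coal = 1 / 0.5878 = 1.7013
Ranking by B (broadest → narrowest): Blue Tit (4.66) > Great Tit (4.22) > Marsh Tit (3.37) > Coal Tit (1.70)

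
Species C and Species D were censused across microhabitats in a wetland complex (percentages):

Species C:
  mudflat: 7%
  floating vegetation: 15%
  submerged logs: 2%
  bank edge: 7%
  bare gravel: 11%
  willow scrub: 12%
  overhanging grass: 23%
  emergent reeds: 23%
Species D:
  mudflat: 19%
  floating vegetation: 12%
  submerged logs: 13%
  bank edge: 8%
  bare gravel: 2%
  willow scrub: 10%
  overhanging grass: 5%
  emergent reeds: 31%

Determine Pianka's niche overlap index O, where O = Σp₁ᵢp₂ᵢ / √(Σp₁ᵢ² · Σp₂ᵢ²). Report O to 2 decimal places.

0.79

Convert percentages to proportions (divide by 100).
Σ p₁ᵢp₂ᵢ = 0.0133 + 0.0180 + 0.0026 + 0.0056 + 0.0022 + 0.0120 + 0.0115 + 0.0713 = 0.1365
Σp_1ᵢ² = 0.07² + 0.15² + 0.02² + 0.07² + 0.11² + 0.12² + 0.23² + 0.23² = 0.0049 + 0.0225 + 0.0004 + 0.0049 + 0.0121 + 0.0144 + 0.0529 + 0.0529 = 0.1650
Σp_2ᵢ² = 0.19² + 0.12² + 0.13² + 0.08² + 0.02² + 0.10² + 0.05² + 0.31² = 0.0361 + 0.0144 + 0.0169 + 0.0064 + 0.0004 + 0.0100 + 0.0025 + 0.0961 = 0.1828
O = 0.1365 / √(0.1650 × 0.1828) = 0.1365 / 0.17367 = 0.7860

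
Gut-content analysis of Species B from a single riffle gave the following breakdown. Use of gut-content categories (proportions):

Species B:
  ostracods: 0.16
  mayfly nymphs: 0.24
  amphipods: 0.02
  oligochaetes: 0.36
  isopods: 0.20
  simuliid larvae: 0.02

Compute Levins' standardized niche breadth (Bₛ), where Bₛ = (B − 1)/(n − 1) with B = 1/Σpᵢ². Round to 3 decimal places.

Σpᵢ² = 0.16² + 0.24² + 0.02² + 0.36² + 0.20² + 0.02² = 0.0256 + 0.0576 + 0.0004 + 0.1296 + 0.0400 + 0.0004 = 0.2536
B = 1 / 0.2536 = 3.94322
Bₛ = (B − 1)/(n − 1) = (3.94322 − 1)/(6 − 1) = 2.94322/5 = 0.58864

0.589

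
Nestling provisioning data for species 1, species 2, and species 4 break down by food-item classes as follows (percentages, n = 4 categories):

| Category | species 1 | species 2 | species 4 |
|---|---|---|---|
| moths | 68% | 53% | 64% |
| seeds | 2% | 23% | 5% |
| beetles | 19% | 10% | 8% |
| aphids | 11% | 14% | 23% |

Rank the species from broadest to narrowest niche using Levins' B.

species 2 > species 4 > species 1

Convert percentages to proportions (divide by 100).
Σp_1ᵢ² = 0.68² + 0.02² + 0.19² + 0.11² = 0.4624 + 0.0004 + 0.0361 + 0.0121 = 0.5110
B_1 = 1 / 0.5110 = 1.9569
Σp_2ᵢ² = 0.53² + 0.23² + 0.10² + 0.14² = 0.2809 + 0.0529 + 0.0100 + 0.0196 = 0.3634
B_2 = 1 / 0.3634 = 2.7518
Σp_4ᵢ² = 0.64² + 0.05² + 0.08² + 0.23² = 0.4096 + 0.0025 + 0.0064 + 0.0529 = 0.4714
B_4 = 1 / 0.4714 = 2.1213
Ranking by B (broadest → narrowest): species 2 (2.75) > species 4 (2.12) > species 1 (1.96)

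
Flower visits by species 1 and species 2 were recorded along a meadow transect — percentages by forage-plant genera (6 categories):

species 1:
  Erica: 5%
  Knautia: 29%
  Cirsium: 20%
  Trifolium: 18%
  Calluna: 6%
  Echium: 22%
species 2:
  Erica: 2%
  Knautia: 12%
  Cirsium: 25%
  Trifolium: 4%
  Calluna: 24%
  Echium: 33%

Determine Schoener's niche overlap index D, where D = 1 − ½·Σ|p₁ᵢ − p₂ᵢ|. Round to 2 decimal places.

0.66

Convert percentages to proportions (divide by 100).
Σ|p₁ᵢ − p₂ᵢ| = 0.03 + 0.17 + 0.05 + 0.14 + 0.18 + 0.11 = 0.68
D = 1 − ½ × 0.68 = 1 − 0.340 = 0.6600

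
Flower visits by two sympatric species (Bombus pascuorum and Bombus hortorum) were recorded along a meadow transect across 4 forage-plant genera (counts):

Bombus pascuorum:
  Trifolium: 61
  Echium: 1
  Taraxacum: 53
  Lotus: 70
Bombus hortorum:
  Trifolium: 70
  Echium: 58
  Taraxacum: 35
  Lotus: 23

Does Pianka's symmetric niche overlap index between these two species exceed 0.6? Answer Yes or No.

Proportions for Bombus pascuorum (n=185): 61/185=0.3297, 1/185=0.0054, 53/185=0.2865, 70/185=0.3784
Proportions for Bombus hortorum (n=186): 70/186=0.3763, 58/186=0.3118, 35/186=0.1882, 23/186=0.1237
Σ p₁ᵢp₂ᵢ = 0.124066 + 0.001684 + 0.053919 + 0.046808 = 0.226477
Σp_1ᵢ² = 0.3297² + 0.0054² + 0.2865² + 0.3784² = 0.108702 + 0.000029 + 0.082082 + 0.143187 = 0.334000
Σp_2ᵢ² = 0.3763² + 0.3118² + 0.1882² + 0.1237² = 0.141602 + 0.097219 + 0.035419 + 0.015302 = 0.289542
O = 0.226477 / √(0.334000 × 0.289542) = 0.226477 / 0.3109775 = 0.7283
O = 0.7283 > 0.6 → Yes.

Yes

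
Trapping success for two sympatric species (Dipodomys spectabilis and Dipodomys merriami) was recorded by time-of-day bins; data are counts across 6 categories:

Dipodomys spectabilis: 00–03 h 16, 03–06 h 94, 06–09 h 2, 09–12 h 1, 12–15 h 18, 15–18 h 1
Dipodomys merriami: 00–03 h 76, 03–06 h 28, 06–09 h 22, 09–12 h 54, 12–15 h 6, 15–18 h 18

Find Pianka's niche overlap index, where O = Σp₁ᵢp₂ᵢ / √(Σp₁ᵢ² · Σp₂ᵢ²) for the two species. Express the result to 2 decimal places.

Proportions for Dipodomys spectabilis (n=132): 16/132=0.1212, 94/132=0.7121, 2/132=0.0152, 1/132=0.0076, 18/132=0.1364, 1/132=0.0076
Proportions for Dipodomys merriami (n=204): 76/204=0.3725, 28/204=0.1373, 22/204=0.1078, 54/204=0.2647, 6/204=0.0294, 18/204=0.0882
Σ p₁ᵢp₂ᵢ = 0.045147 + 0.097771 + 0.001639 + 0.002012 + 0.004010 + 0.000670 = 0.151249
Σp_1ᵢ² = 0.1212² + 0.7121² + 0.0152² + 0.0076² + 0.1364² + 0.0076² = 0.014689 + 0.507086 + 0.000231 + 0.000058 + 0.018605 + 0.000058 = 0.540727
Σp_2ᵢ² = 0.3725² + 0.1373² + 0.1078² + 0.2647² + 0.0294² + 0.0882² = 0.138756 + 0.018851 + 0.011621 + 0.070066 + 0.000864 + 0.007779 = 0.247937
O = 0.151249 / √(0.540727 × 0.247937) = 0.151249 / 0.3661506 = 0.4131

0.41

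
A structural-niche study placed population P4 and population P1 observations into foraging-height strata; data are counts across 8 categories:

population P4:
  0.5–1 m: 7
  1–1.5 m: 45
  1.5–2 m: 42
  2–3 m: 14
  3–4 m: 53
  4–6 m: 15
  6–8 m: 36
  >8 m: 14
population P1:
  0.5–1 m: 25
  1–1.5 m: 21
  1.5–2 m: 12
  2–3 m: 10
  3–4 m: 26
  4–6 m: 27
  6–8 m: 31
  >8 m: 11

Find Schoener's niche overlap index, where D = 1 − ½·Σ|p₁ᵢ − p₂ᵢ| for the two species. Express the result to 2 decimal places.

0.74

Proportions for population P4 (n=226): 7/226=0.0310, 45/226=0.1991, 42/226=0.1858, 14/226=0.0619, 53/226=0.2345, 15/226=0.0664, 36/226=0.1593, 14/226=0.0619
Proportions for population P1 (n=163): 25/163=0.1534, 21/163=0.1288, 12/163=0.0736, 10/163=0.0613, 26/163=0.1595, 27/163=0.1656, 31/163=0.1902, 11/163=0.0675
Σ|p₁ᵢ − p₂ᵢ| = 0.1224 + 0.0703 + 0.1122 + 0.0006 + 0.0750 + 0.0992 + 0.0309 + 0.0056 = 0.5162
D = 1 − ½ × 0.5162 = 1 − 0.25810 = 0.74190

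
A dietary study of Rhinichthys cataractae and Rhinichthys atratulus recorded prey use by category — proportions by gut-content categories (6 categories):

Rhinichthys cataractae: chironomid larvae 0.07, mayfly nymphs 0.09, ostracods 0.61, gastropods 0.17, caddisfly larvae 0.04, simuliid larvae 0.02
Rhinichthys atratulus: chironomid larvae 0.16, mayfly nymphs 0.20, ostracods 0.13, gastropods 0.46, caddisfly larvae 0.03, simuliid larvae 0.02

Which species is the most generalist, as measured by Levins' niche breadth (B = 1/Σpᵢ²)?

Rhinichthys atratulus

Σp_cataᵢ² = 0.07² + 0.09² + 0.61² + 0.17² + 0.04² + 0.02² = 0.0049 + 0.0081 + 0.3721 + 0.0289 + 0.0016 + 0.0004 = 0.4160
B_cata = 1 / 0.4160 = 2.4038
Σp_atraᵢ² = 0.16² + 0.20² + 0.13² + 0.46² + 0.03² + 0.02² = 0.0256 + 0.0400 + 0.0169 + 0.2116 + 0.0009 + 0.0004 = 0.2954
B_atra = 1 / 0.2954 = 3.3852
Highest B → broadest niche (most generalist): Rhinichthys atratulus (B = 3.39).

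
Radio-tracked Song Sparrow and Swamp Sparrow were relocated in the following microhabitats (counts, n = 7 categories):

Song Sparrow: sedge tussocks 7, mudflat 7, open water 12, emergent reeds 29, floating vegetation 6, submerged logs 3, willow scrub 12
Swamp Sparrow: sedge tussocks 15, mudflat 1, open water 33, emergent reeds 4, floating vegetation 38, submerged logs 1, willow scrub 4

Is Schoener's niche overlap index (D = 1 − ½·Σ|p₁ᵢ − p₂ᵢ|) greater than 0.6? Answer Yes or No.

Proportions for Song Sparrow (n=76): 7/76=0.0921, 7/76=0.0921, 12/76=0.1579, 29/76=0.3816, 6/76=0.0789, 3/76=0.0395, 12/76=0.1579
Proportions for Swamp Sparrow (n=96): 15/96=0.1563, 1/96=0.0104, 33/96=0.3438, 4/96=0.0417, 38/96=0.3958, 1/96=0.0104, 4/96=0.0417
Σ|p₁ᵢ − p₂ᵢ| = 0.0642 + 0.0817 + 0.1859 + 0.3399 + 0.3169 + 0.0291 + 0.1162 = 1.1339
D = 1 − ½ × 1.1339 = 1 − 0.56695 = 0.43305
D = 0.43305 < 0.6 → No.

No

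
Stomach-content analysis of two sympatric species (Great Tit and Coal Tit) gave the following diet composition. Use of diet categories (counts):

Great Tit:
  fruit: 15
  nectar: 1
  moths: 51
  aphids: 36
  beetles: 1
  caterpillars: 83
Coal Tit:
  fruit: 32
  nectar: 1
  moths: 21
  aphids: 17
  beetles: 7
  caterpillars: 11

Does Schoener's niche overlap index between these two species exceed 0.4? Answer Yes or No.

Yes

Proportions for Great Tit (n=187): 15/187=0.0802, 1/187=0.0053, 51/187=0.2727, 36/187=0.1925, 1/187=0.0053, 83/187=0.4439
Proportions for Coal Tit (n=89): 32/89=0.3596, 1/89=0.0112, 21/89=0.2360, 17/89=0.1910, 7/89=0.0787, 11/89=0.1236
Σ|p₁ᵢ − p₂ᵢ| = 0.2794 + 0.0059 + 0.0367 + 0.0015 + 0.0734 + 0.3203 = 0.7172
D = 1 − ½ × 0.7172 = 1 − 0.35860 = 0.64140
D = 0.64140 > 0.4 → Yes.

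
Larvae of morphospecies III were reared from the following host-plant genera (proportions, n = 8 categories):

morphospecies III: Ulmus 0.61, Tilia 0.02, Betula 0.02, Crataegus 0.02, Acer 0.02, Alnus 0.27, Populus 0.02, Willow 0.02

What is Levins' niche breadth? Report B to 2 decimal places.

2.24

Σpᵢ² = 0.61² + 0.02² + 0.02² + 0.02² + 0.02² + 0.27² + 0.02² + 0.02² = 0.3721 + 0.0004 + 0.0004 + 0.0004 + 0.0004 + 0.0729 + 0.0004 + 0.0004 = 0.4474
B = 1 / 0.4474 = 2.2351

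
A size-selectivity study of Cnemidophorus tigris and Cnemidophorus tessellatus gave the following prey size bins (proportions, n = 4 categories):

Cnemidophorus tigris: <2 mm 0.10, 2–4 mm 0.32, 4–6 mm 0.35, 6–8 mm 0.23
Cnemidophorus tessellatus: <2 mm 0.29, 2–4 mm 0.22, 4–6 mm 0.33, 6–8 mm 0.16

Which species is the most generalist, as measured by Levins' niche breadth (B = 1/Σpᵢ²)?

Cnemidophorus tessellatus

Σp_tigrᵢ² = 0.10² + 0.32² + 0.35² + 0.23² = 0.0100 + 0.1024 + 0.1225 + 0.0529 = 0.2878
B_tigr = 1 / 0.2878 = 3.4746
Σp_tessᵢ² = 0.29² + 0.22² + 0.33² + 0.16² = 0.0841 + 0.0484 + 0.1089 + 0.0256 = 0.2670
B_tess = 1 / 0.2670 = 3.7453
Highest B → broadest niche (most generalist): Cnemidophorus tessellatus (B = 3.75).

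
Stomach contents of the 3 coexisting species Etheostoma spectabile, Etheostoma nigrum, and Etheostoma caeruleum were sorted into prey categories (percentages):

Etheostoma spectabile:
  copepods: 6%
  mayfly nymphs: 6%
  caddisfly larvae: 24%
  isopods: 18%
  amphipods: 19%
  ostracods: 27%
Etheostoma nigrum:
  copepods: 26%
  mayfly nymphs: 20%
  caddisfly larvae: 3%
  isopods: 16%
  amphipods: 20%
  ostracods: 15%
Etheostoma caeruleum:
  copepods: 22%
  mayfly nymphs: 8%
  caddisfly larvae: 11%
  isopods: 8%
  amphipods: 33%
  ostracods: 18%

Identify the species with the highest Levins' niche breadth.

Convert percentages to proportions (divide by 100).
Σp_specᵢ² = 0.06² + 0.06² + 0.24² + 0.18² + 0.19² + 0.27² = 0.0036 + 0.0036 + 0.0576 + 0.0324 + 0.0361 + 0.0729 = 0.2062
B_spec = 1 / 0.2062 = 4.8497
Σp_nigrᵢ² = 0.26² + 0.20² + 0.03² + 0.16² + 0.20² + 0.15² = 0.0676 + 0.0400 + 0.0009 + 0.0256 + 0.0400 + 0.0225 = 0.1966
B_nigr = 1 / 0.1966 = 5.0865
Σp_caerᵢ² = 0.22² + 0.08² + 0.11² + 0.08² + 0.33² + 0.18² = 0.0484 + 0.0064 + 0.0121 + 0.0064 + 0.1089 + 0.0324 = 0.2146
B_caer = 1 / 0.2146 = 4.6598
Highest B → broadest niche (most generalist): Etheostoma nigrum (B = 5.09).

Etheostoma nigrum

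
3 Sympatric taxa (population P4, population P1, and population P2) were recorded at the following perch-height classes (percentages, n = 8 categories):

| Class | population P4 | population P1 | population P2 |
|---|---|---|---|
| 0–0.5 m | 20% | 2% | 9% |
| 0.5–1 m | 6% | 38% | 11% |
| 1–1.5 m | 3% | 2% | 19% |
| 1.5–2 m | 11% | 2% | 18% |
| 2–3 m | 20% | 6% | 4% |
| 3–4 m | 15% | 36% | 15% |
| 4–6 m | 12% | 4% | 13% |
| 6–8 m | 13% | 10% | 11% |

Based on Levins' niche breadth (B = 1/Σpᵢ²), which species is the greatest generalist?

Convert percentages to proportions (divide by 100).
Σp_P4ᵢ² = 0.20² + 0.06² + 0.03² + 0.11² + 0.20² + 0.15² + 0.12² + 0.13² = 0.0400 + 0.0036 + 0.0009 + 0.0121 + 0.0400 + 0.0225 + 0.0144 + 0.0169 = 0.1504
B_P4 = 1 / 0.1504 = 6.6489
Σp_P1ᵢ² = 0.02² + 0.38² + 0.02² + 0.02² + 0.06² + 0.36² + 0.04² + 0.10² = 0.0004 + 0.1444 + 0.0004 + 0.0004 + 0.0036 + 0.1296 + 0.0016 + 0.0100 = 0.2904
B_P1 = 1 / 0.2904 = 3.4435
Σp_P2ᵢ² = 0.09² + 0.11² + 0.19² + 0.18² + 0.04² + 0.15² + 0.13² + 0.11² = 0.0081 + 0.0121 + 0.0361 + 0.0324 + 0.0016 + 0.0225 + 0.0169 + 0.0121 = 0.1418
B_P2 = 1 / 0.1418 = 7.0522
Highest B → broadest niche (most generalist): population P2 (B = 7.05).

population P2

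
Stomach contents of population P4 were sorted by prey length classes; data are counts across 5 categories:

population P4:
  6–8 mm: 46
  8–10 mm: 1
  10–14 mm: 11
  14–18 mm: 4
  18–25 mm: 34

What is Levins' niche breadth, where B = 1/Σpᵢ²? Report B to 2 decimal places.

2.70

Proportions for population P4 (n=96): 46/96=0.4792, 1/96=0.0104, 11/96=0.1146, 4/96=0.0417, 34/96=0.3542
Σpᵢ² = 0.4792² + 0.0104² + 0.1146² + 0.0417² + 0.3542² = 0.229633 + 0.000108 + 0.013133 + 0.001739 + 0.125458 = 0.370071
B = 1 / 0.370071 = 2.7022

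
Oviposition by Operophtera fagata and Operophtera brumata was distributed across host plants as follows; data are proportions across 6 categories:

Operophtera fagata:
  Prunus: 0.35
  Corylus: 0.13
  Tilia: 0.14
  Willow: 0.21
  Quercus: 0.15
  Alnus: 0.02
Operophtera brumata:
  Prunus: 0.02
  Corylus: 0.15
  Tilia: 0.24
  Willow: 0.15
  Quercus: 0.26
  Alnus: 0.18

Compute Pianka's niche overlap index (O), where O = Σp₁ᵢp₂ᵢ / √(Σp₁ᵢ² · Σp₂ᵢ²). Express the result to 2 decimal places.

Σ p₁ᵢp₂ᵢ = 0.0070 + 0.0195 + 0.0336 + 0.0315 + 0.0390 + 0.0036 = 0.1342
Σp_1ᵢ² = 0.35² + 0.13² + 0.14² + 0.21² + 0.15² + 0.02² = 0.1225 + 0.0169 + 0.0196 + 0.0441 + 0.0225 + 0.0004 = 0.2260
Σp_2ᵢ² = 0.02² + 0.15² + 0.24² + 0.15² + 0.26² + 0.18² = 0.0004 + 0.0225 + 0.0576 + 0.0225 + 0.0676 + 0.0324 = 0.2030
O = 0.1342 / √(0.2260 × 0.2030) = 0.1342 / 0.21419 = 0.6265

0.63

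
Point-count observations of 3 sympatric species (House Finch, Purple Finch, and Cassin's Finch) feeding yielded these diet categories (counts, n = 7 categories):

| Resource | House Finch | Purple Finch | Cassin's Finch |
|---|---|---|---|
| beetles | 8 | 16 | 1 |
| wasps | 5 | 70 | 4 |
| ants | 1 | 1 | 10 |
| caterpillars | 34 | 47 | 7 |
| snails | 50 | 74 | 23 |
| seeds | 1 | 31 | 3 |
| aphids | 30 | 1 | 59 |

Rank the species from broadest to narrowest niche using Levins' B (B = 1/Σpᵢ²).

Purple Finch > House Finch > Cassin's Finch

Proportions for House Finch (n=129): 8/129=0.0620, 5/129=0.0388, 1/129=0.0078, 34/129=0.2636, 50/129=0.3876, 1/129=0.0078, 30/129=0.2326
Proportions for Purple Finch (n=240): 16/240=0.0667, 70/240=0.2917, 1/240=0.0042, 47/240=0.1958, 74/240=0.3083, 31/240=0.1292, 1/240=0.0042
Proportions for Cassin's Finch (n=107): 1/107=0.0093, 4/107=0.0374, 10/107=0.0935, 7/107=0.0654, 23/107=0.2150, 3/107=0.0280, 59/107=0.5514
Σp_Housᵢ² = 0.0620² + 0.0388² + 0.0078² + 0.2636² + 0.3876² + 0.0078² + 0.2326² = 0.003844 + 0.001505 + 0.000061 + 0.069485 + 0.150234 + 0.000061 + 0.054103 = 0.279293
B_Hous = 1 / 0.279293 = 3.5805
Σp_Purpᵢ² = 0.0667² + 0.2917² + 0.0042² + 0.1958² + 0.3083² + 0.1292² + 0.0042² = 0.004449 + 0.085089 + 0.000018 + 0.038338 + 0.095049 + 0.016693 + 0.000018 = 0.239654
B_Purp = 1 / 0.239654 = 4.1727
Σp_Cassᵢ² = 0.0093² + 0.0374² + 0.0935² + 0.0654² + 0.2150² + 0.0280² + 0.5514² = 0.000086 + 0.001399 + 0.008742 + 0.004277 + 0.046225 + 0.000784 + 0.304042 = 0.365555
B_Cass = 1 / 0.365555 = 2.7356
Ranking by B (broadest → narrowest): Purple Finch (4.17) > House Finch (3.58) > Cassin's Finch (2.74)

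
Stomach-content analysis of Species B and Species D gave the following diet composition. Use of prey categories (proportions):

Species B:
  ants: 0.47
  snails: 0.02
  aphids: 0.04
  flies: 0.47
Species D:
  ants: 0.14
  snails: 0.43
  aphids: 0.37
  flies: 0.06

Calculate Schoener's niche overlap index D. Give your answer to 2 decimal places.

Σ|p₁ᵢ − p₂ᵢ| = 0.33 + 0.41 + 0.33 + 0.41 = 1.48
D = 1 − ½ × 1.48 = 1 − 0.740 = 0.2600

0.26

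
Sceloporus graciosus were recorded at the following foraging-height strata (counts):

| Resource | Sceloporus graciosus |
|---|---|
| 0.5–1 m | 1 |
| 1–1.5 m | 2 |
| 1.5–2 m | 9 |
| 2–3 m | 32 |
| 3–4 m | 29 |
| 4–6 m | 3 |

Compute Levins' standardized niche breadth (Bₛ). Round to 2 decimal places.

0.39

Proportions for Sceloporus graciosus (n=76): 1/76=0.0132, 2/76=0.0263, 9/76=0.1184, 32/76=0.4211, 29/76=0.3816, 3/76=0.0395
Σpᵢ² = 0.0132² + 0.0263² + 0.1184² + 0.4211² + 0.3816² + 0.0395² = 0.000174 + 0.000692 + 0.014019 + 0.177325 + 0.145619 + 0.001560 = 0.339389
B = 1 / 0.339389 = 2.9465
Bₛ = (B − 1)/(n − 1) = (2.9465 − 1)/(6 − 1) = 1.9465/5 = 0.3893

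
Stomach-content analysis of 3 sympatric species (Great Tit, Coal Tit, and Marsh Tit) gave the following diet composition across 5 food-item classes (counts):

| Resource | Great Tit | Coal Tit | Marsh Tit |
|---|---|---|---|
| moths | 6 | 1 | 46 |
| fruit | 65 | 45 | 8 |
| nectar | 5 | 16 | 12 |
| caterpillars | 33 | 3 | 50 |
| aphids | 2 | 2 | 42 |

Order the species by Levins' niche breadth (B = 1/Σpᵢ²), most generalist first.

Proportions for Great Tit (n=111): 6/111=0.0541, 65/111=0.5856, 5/111=0.0450, 33/111=0.2973, 2/111=0.0180
Proportions for Coal Tit (n=67): 1/67=0.0149, 45/67=0.6716, 16/67=0.2388, 3/67=0.0448, 2/67=0.0299
Proportions for Marsh Tit (n=158): 46/158=0.2911, 8/158=0.0506, 12/158=0.0759, 50/158=0.3165, 42/158=0.2658
Σp_Greaᵢ² = 0.0541² + 0.5856² + 0.0450² + 0.2973² + 0.0180² = 0.002927 + 0.342927 + 0.002025 + 0.088387 + 0.000324 = 0.436590
B_Grea = 1 / 0.436590 = 2.2905
Σp_Coalᵢ² = 0.0149² + 0.6716² + 0.2388² + 0.0448² + 0.0299² = 0.000222 + 0.451047 + 0.057025 + 0.002007 + 0.000894 = 0.511195
B_Coal = 1 / 0.511195 = 1.9562
Σp_Marsᵢ² = 0.2911² + 0.0506² + 0.0759² + 0.3165² + 0.2658² = 0.084739 + 0.002560 + 0.005761 + 0.100172 + 0.070650 = 0.263882
B_Mars = 1 / 0.263882 = 3.7896
Ranking by B (broadest → narrowest): Marsh Tit (3.79) > Great Tit (2.29) > Coal Tit (1.96)

Marsh Tit > Great Tit > Coal Tit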